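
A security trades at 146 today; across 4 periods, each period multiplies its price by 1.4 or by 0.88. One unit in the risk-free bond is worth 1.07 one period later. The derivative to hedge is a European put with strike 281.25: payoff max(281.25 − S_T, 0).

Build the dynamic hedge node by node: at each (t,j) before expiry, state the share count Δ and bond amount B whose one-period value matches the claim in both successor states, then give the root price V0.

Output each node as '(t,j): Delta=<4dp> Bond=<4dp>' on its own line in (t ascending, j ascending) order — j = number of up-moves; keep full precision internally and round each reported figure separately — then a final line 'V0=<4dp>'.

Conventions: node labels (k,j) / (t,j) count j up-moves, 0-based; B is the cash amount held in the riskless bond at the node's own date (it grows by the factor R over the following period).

No-arbitrage ⇒ martingale measure with p* = (R−d)/(u−d) = 0.3654.
Payoffs at expiry: V(4,0)=193.6945, V(4,1)=141.9571, V(4,2)=59.6477, V(4,3)=0.0000, V(4,4)=0.0000
(3,0): S=99.4949. Δ = (V_up−V_dn)/(S_up−S_dn) = (141.9571−193.6945)/(139.2929−87.5555) = -1.0000. V = [p*·141.9571 + (1−p*)·193.6945]/1.07 = 163.3556. B = V − Δ·S = 262.8505.
(3,1): S=158.2874. Δ = (V_up−V_dn)/(S_up−S_dn) = (59.6477−141.9571)/(221.6023−139.2929) = -1.0000. V = [p*·59.6477 + (1−p*)·141.9571]/1.07 = 104.5631. B = V − Δ·S = 262.8505.
(3,2): S=251.8208. Δ = (V_up−V_dn)/(S_up−S_dn) = (0.0000−59.6477)/(352.5491−221.6023) = -0.4555. V = [p*·0.0000 + (1−p*)·59.6477]/1.07 = 35.3770. B = V − Δ·S = 150.0841.
(3,3): S=400.6240. Δ = (V_up−V_dn)/(S_up−S_dn) = (0.0000−0.0000)/(560.8736−352.5491) = 0.0000. V = [p*·0.0000 + (1−p*)·0.0000]/1.07 = 0.0000. B = V − Δ·S = 0.0000.
(2,0): S=113.0624. Δ = (V_up−V_dn)/(S_up−S_dn) = (104.5631−163.3556)/(158.2874−99.4949) = -1.0000. V = [p*·104.5631 + (1−p*)·163.3556]/1.07 = 132.5922. B = V − Δ·S = 245.6546.
(2,1): S=179.8720. Δ = (V_up−V_dn)/(S_up−S_dn) = (35.3770−104.5631)/(251.8208−158.2874) = -0.7397. V = [p*·35.3770 + (1−p*)·104.5631]/1.07 = 74.0968. B = V − Δ·S = 207.1471.
(2,2): S=286.1600. Δ = (V_up−V_dn)/(S_up−S_dn) = (0.0000−35.3770)/(400.6240−251.8208) = -0.2377. V = [p*·0.0000 + (1−p*)·35.3770]/1.07 = 20.9820. B = V − Δ·S = 89.0146.
(1,0): S=128.4800. Δ = (V_up−V_dn)/(S_up−S_dn) = (74.0968−132.5922)/(179.8720−113.0624) = -0.8756. V = [p*·74.0968 + (1−p*)·132.5922]/1.07 = 103.9429. B = V − Δ·S = 216.4342.
(1,1): S=204.4000. Δ = (V_up−V_dn)/(S_up−S_dn) = (20.9820−74.0968)/(286.1600−179.8720) = -0.4997. V = [p*·20.9820 + (1−p*)·74.0968]/1.07 = 51.1116. B = V − Δ·S = 153.2554.
(0,0): S=146.0000. Δ = (V_up−V_dn)/(S_up−S_dn) = (51.1116−103.9429)/(204.4000−128.4800) = -0.6959. V = [p*·51.1116 + (1−p*)·103.9429]/1.07 = 79.1020. B = V − Δ·S = 180.7006.
Sanity check at the root: Δ(0,0)·S0 + B(0,0) reproduces V0 = 79.1020.

(0,0): Delta=-0.6959 Bond=180.7006
(1,0): Delta=-0.8756 Bond=216.4342
(1,1): Delta=-0.4997 Bond=153.2554
(2,0): Delta=-1.0000 Bond=245.6546
(2,1): Delta=-0.7397 Bond=207.1471
(2,2): Delta=-0.2377 Bond=89.0146
(3,0): Delta=-1.0000 Bond=262.8505
(3,1): Delta=-1.0000 Bond=262.8505
(3,2): Delta=-0.4555 Bond=150.0841
(3,3): Delta=0.0000 Bond=0.0000
V0=79.1020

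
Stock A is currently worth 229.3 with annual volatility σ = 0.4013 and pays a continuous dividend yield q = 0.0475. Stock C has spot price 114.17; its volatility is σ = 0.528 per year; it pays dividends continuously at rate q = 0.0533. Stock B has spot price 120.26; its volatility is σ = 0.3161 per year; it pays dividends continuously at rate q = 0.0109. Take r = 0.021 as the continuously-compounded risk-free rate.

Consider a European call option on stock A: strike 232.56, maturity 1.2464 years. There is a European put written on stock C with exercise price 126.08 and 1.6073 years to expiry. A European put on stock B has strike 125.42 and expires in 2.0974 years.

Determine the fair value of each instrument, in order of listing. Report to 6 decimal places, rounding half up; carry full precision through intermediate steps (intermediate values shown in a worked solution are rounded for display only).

price(stock A call K=232.56) = 34.228544
price(stock C put K=126.08) = 38.987500
price(stock B put K=125.42) = 22.763581

[stock A call K=232.56]
σ√T = 0.4013·√1.2464 = 0.448020
d₁ = (ln(S/K) + (r−q+σ²/2)T) / (σ√T) = (ln(229.3/232.56) + (0.021−0.0475+0.4013²/2)·1.2464) / 0.448020 = (-0.014117 + 0.067332) / 0.448020 = 0.118777
d₂ = d₁ − σ√T = 0.118777 − 0.448020 = -0.329244
e^{−rT} = 0.974165
e^{−qT} = 0.942514
N(d₁) = 0.547274,  N(d₂) = 0.370986
price = S·e^{−qT}·N(d₁) − K·e^{−rT}·N(d₂) = 118.276068 − 84.047524 = 34.228544
[stock C put K=126.08]
σ√T = 0.528·√1.6073 = 0.669395
d₁ = (ln(S/K) + (r−q+σ²/2)T) / (σ√T) = (ln(114.17/126.08) + (0.021−0.0533+0.528²/2)·1.6073) / 0.669395 = (-0.099228 + 0.172129) / 0.669395 = 0.108906
d₂ = d₁ − σ√T = 0.108906 − 0.669395 = -0.560489
e^{−rT} = 0.966810
e^{−qT} = 0.917898
N(−d₁) = 0.456639,  N(−d₂) = 0.712427
price = K·e^{−rT}·N(−d₂) − S·e^{−qT}·N(−d₁) = 86.841589 − 47.854089 = 38.987500
[stock B put K=125.42]
σ√T = 0.3161·√2.0974 = 0.457789
d₁ = (ln(S/K) + (r−q+σ²/2)T) / (σ√T) = (ln(120.26/125.42) + (0.021−0.0109+0.3161²/2)·2.0974) / 0.457789 = (-0.042012 + 0.125969) / 0.457789 = 0.183397
d₂ = d₁ − σ√T = 0.183397 − 0.457789 = -0.274392
e^{−rT} = 0.956911
e^{−qT} = 0.977398
N(−d₁) = 0.427243,  N(−d₂) = 0.608108
price = K·e^{−rT}·N(−d₂) − S·e^{−qT}·N(−d₁) = 72.982554 − 50.218973 = 22.763581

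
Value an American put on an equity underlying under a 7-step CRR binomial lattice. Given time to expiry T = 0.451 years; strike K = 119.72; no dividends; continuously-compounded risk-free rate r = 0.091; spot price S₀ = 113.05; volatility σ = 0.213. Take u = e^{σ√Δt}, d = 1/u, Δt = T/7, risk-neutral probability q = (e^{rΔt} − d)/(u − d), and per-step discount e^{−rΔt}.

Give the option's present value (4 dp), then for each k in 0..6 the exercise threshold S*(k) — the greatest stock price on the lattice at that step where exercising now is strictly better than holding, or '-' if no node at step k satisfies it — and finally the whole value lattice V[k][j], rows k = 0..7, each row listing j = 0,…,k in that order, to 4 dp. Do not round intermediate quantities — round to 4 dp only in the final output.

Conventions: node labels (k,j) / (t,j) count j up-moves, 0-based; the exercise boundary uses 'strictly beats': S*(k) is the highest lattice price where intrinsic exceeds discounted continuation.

price = 8.4004
boundary = - - 101.4635 107.1002 101.4635 107.1002 113.0500
tree:
8.4004
12.6436 4.8893
18.2565 8.0159 2.2880
23.5965 12.6198 4.1946 0.6942
28.6554 18.2565 7.4491 1.4771 0.0371
33.4481 23.5965 12.6198 3.1403 0.0812 0.0000
37.9886 28.6554 18.2565 6.6700 0.1779 0.0000 0.0000
42.2901 33.4481 23.5965 12.6198 0.3897 0.0000 0.0000 0.0000

Δt=0.06443  u=1.05555  d=0.94737  q=0.54084  discount=0.99415
step 7 (expiry): payoffs max(K−S,0) = 42.2901 33.4481 23.5965 12.6198 0.3897 0.0000 0.0000 0.0000
step 6: (k=6,j=0): S=81.7314, K−S=37.9886, hold=37.2887 ⇒ V=37.9886 exercise | (k=6,j=1): S=91.0646, K−S=28.6554, hold=27.9556 ⇒ V=28.6554 exercise | (k=6,j=2): S=101.4635, K−S=18.2565, hold=17.5566 ⇒ V=18.2565 exercise | (k=6,j=3): S=113.0500, K−S=6.6700, hold=5.9701 ⇒ V=6.6700 exercise | (k=6,j=4): S=125.9596, K−S=0.0000, hold=0.1779 ⇒ V=0.1779 continue | (k=6,j=5): S=140.3433, K−S=0.0000, hold=0.0000 ⇒ V=0.0000 continue | (k=6,j=6): S=156.3696, K−S=0.0000, hold=0.0000 ⇒ V=0.0000 continue  boundary S*=113.0500
step 5: (k=5,j=0): S=86.2719, K−S=33.4481, hold=32.7483 ⇒ V=33.4481 exercise | (k=5,j=1): S=96.1235, K−S=23.5965, hold=22.8966 ⇒ V=23.5965 exercise | (k=5,j=2): S=107.1002, K−S=12.6198, hold=11.9199 ⇒ V=12.6198 exercise | (k=5,j=3): S=119.3303, K−S=0.3897, hold=3.1403 ⇒ V=3.1403 continue | (k=5,j=4): S=132.9571, K−S=0.0000, hold=0.0812 ⇒ V=0.0812 continue | (k=5,j=5): S=148.1399, K−S=0.0000, hold=0.0000 ⇒ V=0.0000 continue  boundary S*=107.1002
step 4: (k=4,j=0): S=91.0646, K−S=28.6554, hold=27.9556 ⇒ V=28.6554 exercise | (k=4,j=1): S=101.4635, K−S=18.2565, hold=17.5566 ⇒ V=18.2565 exercise | (k=4,j=2): S=113.0500, K−S=6.6700, hold=7.4491 ⇒ V=7.4491 continue | (k=4,j=3): S=125.9596, K−S=0.0000, hold=1.4771 ⇒ V=1.4771 continue | (k=4,j=4): S=140.3433, K−S=0.0000, hold=0.0371 ⇒ V=0.0371 continue  boundary S*=101.4635
step 3: (k=3,j=0): S=96.1235, K−S=23.5965, hold=22.8966 ⇒ V=23.5965 exercise | (k=3,j=1): S=107.1002, K−S=12.6198, hold=12.3388 ⇒ V=12.6198 exercise | (k=3,j=2): S=119.3303, K−S=0.3897, hold=4.1946 ⇒ V=4.1946 continue | (k=3,j=3): S=132.9571, K−S=0.0000, hold=0.6942 ⇒ V=0.6942 continue  boundary S*=107.1002
step 2: (k=2,j=0): S=101.4635, K−S=18.2565, hold=17.5566 ⇒ V=18.2565 exercise | (k=2,j=1): S=113.0500, K−S=6.6700, hold=8.0159 ⇒ V=8.0159 continue | (k=2,j=2): S=125.9596, K−S=0.0000, hold=2.2880 ⇒ V=2.2880 continue  boundary S*=101.4635
step 1: (k=1,j=0): S=107.1002, K−S=12.6198, hold=12.6436 ⇒ V=12.6436 continue | (k=1,j=1): S=119.3303, K−S=0.3897, hold=4.8893 ⇒ V=4.8893 continue  boundary S*=-
step 0: (k=0,j=0): S=113.0500, K−S=6.6700, hold=8.4004 ⇒ V=8.4004 continue  boundary S*=-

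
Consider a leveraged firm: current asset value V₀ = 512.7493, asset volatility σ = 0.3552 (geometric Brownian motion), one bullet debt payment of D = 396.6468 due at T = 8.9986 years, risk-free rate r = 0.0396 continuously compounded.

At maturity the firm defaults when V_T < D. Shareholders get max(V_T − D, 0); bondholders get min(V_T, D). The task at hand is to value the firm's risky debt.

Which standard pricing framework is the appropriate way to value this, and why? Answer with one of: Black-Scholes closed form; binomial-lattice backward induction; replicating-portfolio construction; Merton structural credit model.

Key observation: the question is about default risk generated by asset-value dynamics against a debt face of 396.6468 — the structural framework prices exactly that.

framework: Merton structural credit model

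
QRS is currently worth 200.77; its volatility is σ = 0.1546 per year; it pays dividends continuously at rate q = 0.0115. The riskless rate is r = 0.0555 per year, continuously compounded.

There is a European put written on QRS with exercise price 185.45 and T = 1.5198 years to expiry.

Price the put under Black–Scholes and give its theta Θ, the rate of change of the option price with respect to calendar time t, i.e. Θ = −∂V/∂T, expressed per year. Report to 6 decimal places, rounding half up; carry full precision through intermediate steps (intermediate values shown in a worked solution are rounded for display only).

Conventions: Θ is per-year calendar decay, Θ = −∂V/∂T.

σ√T = 0.1546·√1.5198 = 0.190591
d₁ = (ln(S/K) + (r−q+σ²/2)T) / (σ√T) = (ln(200.77/185.45) + (0.0555−0.0115+0.1546²/2)·1.5198) / 0.190591 = (0.079375 + 0.085034) / 0.190591 = 0.862623
d₂ = d₁ − σ√T = 0.862623 − 0.190591 = 0.672032
e^{−rT} = 0.919111
e^{−qT} = 0.982674
N(−d₁) = 0.194172,  N(−d₂) = 0.250782
Put price V = K·e^{−rT}·N(−d₂) − S·e^{−qT}·N(−d₁) = 42.745486 − 38.308543 = 4.436943
φ(d₁) = (1/√(2π))·e^{−d₁²/2} = 0.274996
Θ = −S·e^{−qT}·φ(d₁)·σ/(2√T) − q·S·e^{−qT}·N(−d₁) + r·K·e^{−rT}·N(−d₂) = −3.401898 − 0.440548 + 2.372374 = -1.470072

price = 4.436943
Θ = -1.470072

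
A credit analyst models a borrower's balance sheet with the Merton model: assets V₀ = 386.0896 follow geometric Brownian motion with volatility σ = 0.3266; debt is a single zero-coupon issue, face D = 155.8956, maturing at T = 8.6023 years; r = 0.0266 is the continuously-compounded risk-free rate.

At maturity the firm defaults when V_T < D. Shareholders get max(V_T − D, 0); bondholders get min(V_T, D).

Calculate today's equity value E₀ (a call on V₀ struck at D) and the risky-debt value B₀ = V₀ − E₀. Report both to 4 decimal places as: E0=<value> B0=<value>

Work the structural quantities from V₀ = 386.0896 against face 155.8956:
d₁ = [ln(V₀/D) + (r + σ²/2)T] / (σ√T)
   = [ln(386.0896/155.8956) + (0.0266 + 0.5·0.3266²)·8.6023] / (0.3266·√8.6023)
   = [0.906883 + 0.687614] / 0.957907 = 1.664563
d₂ = d₁ − σ√T = 1.664563 − 0.957907 = 0.706656
N(d₁) = 0.952000,  N(d₂) = 0.760110,  e^(−rT) = 0.795471
E₀ = V₀·N(d₁) − D·e^(−rT)·N(d₂)
   = 386.0896·0.952000 − 155.8956·0.795471·0.760110 = 273.295793
B₀ = V₀ − E₀ = 386.0896 − 273.295793 = 112.793807

E0=273.2958 B0=112.7938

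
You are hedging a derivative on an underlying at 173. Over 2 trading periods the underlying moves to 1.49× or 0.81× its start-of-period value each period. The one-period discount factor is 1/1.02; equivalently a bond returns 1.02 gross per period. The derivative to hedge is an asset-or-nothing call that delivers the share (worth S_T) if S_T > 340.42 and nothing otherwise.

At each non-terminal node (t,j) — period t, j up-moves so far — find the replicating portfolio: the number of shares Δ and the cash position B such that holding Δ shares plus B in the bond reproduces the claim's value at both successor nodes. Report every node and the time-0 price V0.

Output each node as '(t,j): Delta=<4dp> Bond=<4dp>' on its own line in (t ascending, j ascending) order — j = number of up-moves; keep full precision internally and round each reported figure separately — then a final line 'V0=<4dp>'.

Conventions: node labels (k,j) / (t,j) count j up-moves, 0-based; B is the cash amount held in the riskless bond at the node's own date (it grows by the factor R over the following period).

(0,0): Delta=0.9885 Bond=-135.8016
(1,0): Delta=0.0000 Bond=0.0000
(1,1): Delta=2.1912 Bond=-448.5332
V0=35.2078

Arbitrage-free pricing uses the up-move probability p* = (R−d)/(u−d) = 0.3088, discounting each step at R = 1.02.
Terminal payoffs: V(2,0)=0.0000, V(2,1)=0.0000, V(2,2)=384.0773
(1,0): S=140.1300. Δ = (V_up−V_dn)/(S_up−S_dn) = (0.0000−0.0000)/(208.7937−113.5053) = 0.0000. V = [p*·0.0000 + (1−p*)·0.0000]/1.02 = 0.0000. B = V − Δ·S = 0.0000.
(1,1): S=257.7700. Δ = (V_up−V_dn)/(S_up−S_dn) = (384.0773−0.0000)/(384.0773−208.7937) = 2.1912. V = [p*·384.0773 + (1−p*)·0.0000]/1.02 = 116.2864. B = V − Δ·S = -448.5332.
(0,0): S=173.0000. Δ = (V_up−V_dn)/(S_up−S_dn) = (116.2864−0.0000)/(257.7700−140.1300) = 0.9885. V = [p*·116.2864 + (1−p*)·0.0000]/1.02 = 35.2078. B = V − Δ·S = -135.8016.
As a check, the time-0 holding Δ(0,0)·S0 + B(0,0) comes to 35.2078 — exactly V0.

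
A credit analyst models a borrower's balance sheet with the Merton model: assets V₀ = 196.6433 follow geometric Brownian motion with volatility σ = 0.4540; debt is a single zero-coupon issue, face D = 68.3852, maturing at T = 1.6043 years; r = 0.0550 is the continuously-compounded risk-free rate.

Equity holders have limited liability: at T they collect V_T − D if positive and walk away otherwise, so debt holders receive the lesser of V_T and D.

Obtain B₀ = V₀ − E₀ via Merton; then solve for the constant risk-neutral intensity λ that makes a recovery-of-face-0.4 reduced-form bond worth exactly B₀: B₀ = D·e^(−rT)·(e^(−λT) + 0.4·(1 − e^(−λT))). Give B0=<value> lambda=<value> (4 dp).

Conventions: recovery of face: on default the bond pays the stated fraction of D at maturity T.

Equity is a call on the firm's assets struck at D = 68.3852:
d₁ = [ln(V₀/D) + (r + σ²/2)T] / (σ√T)
   = [ln(196.6433/68.3852) + (0.0550 + 0.5·0.4540²)·1.6043] / (0.4540·√1.6043)
   = [1.056235 + 0.253572] / 0.575041 = 2.277764
d₂ = d₁ − σ√T = 2.277764 − 0.575041 = 1.702724
N(d₁) = 0.988630,  N(d₂) = 0.955690,  e^(−rT) = 0.915544
E₀ = V₀·N(d₁) − D·e^(−rT)·N(d₂)
   = 196.6433·0.988630 − 68.3852·0.915544·0.955690 = 134.571952
B₀ = V₀ − E₀ = 196.6433 − 134.571952 = 62.071348
e^(−λT) = (B₀·e^(rT)/D − 0.4)/(1 − 0.4) = (62.0713·1.092246/68.3852 − 0.4)/0.6 = 0.98566830
λ = −ln(0.98566830)/1.6043 = 0.008998

B0=62.0713 lambda=0.0090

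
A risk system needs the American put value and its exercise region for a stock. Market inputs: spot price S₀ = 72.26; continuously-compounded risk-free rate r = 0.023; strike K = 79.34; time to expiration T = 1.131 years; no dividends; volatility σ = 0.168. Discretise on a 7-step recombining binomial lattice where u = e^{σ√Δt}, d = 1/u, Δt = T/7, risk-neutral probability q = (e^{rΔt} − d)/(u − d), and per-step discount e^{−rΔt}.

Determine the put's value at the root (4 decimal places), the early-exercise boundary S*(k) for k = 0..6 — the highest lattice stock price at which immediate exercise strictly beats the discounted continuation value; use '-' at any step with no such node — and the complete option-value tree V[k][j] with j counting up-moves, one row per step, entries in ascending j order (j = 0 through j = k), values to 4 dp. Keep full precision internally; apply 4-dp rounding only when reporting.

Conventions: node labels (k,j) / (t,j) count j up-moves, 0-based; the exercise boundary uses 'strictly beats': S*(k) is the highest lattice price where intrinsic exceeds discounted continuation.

params: Δt=0.16157 u=1.06986 d=0.93470 q=0.51067 e^(-rΔt)=0.99629
t_7 payoffs: 34.2993 27.7863 20.3314 11.7985 2.0318 0.0000 0.0000 0.0000
t_6: node(6,0) S=48.1873 payoff=31.1527 vs cont=30.8584 → 31.1527 [stop]  node(6,1) S=55.1554 payoff=24.1846 vs cont=23.8903 → 24.1846 [stop]  node(6,2) S=63.1310 payoff=16.2090 vs cont=15.9147 → 16.2090 [stop]  node(6,3) S=72.2600 payoff=7.0800 vs cont=6.7857 → 7.0800 [stop]  node(6,4) S=82.7091 payoff=0.0000 vs cont=0.9905 → 0.9905 [wait]  node(6,5) S=94.6691 payoff=0.0000 vs cont=0.0000 → 0.0000 [wait]  node(6,6) S=108.3586 payoff=0.0000 vs cont=0.0000 → 0.0000 [wait]  ⇒ S*(6)=72.2600
t_5: node(5,0) S=51.5537 payoff=27.7863 vs cont=27.4920 → 27.7863 [stop]  node(5,1) S=59.0086 payoff=20.3314 vs cont=20.0371 → 20.3314 [stop]  node(5,2) S=67.5415 payoff=11.7985 vs cont=11.5043 → 11.7985 [stop]  node(5,3) S=77.3082 payoff=2.0318 vs cont=3.9556 → 3.9556 [wait]  node(5,4) S=88.4872 payoff=0.0000 vs cont=0.4829 → 0.4829 [wait]  node(5,5) S=101.2828 payoff=0.0000 vs cont=0.0000 → 0.0000 [wait]  ⇒ S*(5)=67.5415
t_4: node(4,0) S=55.1554 payoff=24.1846 vs cont=23.8903 → 24.1846 [stop]  node(4,1) S=63.1310 payoff=16.2090 vs cont=15.9147 → 16.2090 [stop]  node(4,2) S=72.2600 payoff=7.0800 vs cont=7.7645 → 7.7645 [wait]  node(4,3) S=82.7091 payoff=0.0000 vs cont=2.1741 → 2.1741 [wait]  node(4,4) S=94.6691 payoff=0.0000 vs cont=0.2354 → 0.2354 [wait]  ⇒ S*(4)=63.1310
t_3: node(3,0) S=59.0086 payoff=20.3314 vs cont=20.0371 → 20.3314 [stop]  node(3,1) S=67.5415 payoff=11.7985 vs cont=11.8525 → 11.8525 [wait]  node(3,2) S=77.3082 payoff=2.0318 vs cont=4.8914 → 4.8914 [wait]  node(3,3) S=88.4872 payoff=0.0000 vs cont=1.1797 → 1.1797 [wait]  ⇒ S*(3)=59.0086
t_2: node(2,0) S=63.1310 payoff=16.2090 vs cont=15.9421 → 16.2090 [stop]  node(2,1) S=72.2600 payoff=7.0800 vs cont=8.2669 → 8.2669 [wait]  node(2,2) S=82.7091 payoff=0.0000 vs cont=2.9848 → 2.9848 [wait]  ⇒ S*(2)=63.1310
t_1: node(1,0) S=67.5415 payoff=11.7985 vs cont=12.1081 → 12.1081 [wait]  node(1,1) S=77.3082 payoff=2.0318 vs cont=5.5489 → 5.5489 [wait]  ⇒ S*(1)=-
t_0: node(0,0) S=72.2600 payoff=7.0800 vs cont=8.7260 → 8.7260 [wait]  ⇒ S*(0)=-

price = 8.7260
boundary = - - 63.1310 59.0086 63.1310 67.5415 72.2600
tree:
8.7260
12.1081 5.5489
16.2090 8.2669 2.9848
20.3314 11.8525 4.8914 1.1797
24.1846 16.2090 7.7645 2.1741 0.2354
27.7863 20.3314 11.7985 3.9556 0.4829 0.0000
31.1527 24.1846 16.2090 7.0800 0.9905 0.0000 0.0000
34.2993 27.7863 20.3314 11.7985 2.0318 0.0000 0.0000 0.0000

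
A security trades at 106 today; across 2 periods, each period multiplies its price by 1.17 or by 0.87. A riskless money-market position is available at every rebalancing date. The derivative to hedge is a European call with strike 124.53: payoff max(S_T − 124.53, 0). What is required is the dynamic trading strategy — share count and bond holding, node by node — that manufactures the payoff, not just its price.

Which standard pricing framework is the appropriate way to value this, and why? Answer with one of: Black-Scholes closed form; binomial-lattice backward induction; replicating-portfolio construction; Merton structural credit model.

Key observation: since the answer must list Δ and B at each node of the 1.17/0.87 lattice on 106, the replicating-portfolio method — solving the two-state system at every node — is the one that applies.

framework: replicating-portfolio construction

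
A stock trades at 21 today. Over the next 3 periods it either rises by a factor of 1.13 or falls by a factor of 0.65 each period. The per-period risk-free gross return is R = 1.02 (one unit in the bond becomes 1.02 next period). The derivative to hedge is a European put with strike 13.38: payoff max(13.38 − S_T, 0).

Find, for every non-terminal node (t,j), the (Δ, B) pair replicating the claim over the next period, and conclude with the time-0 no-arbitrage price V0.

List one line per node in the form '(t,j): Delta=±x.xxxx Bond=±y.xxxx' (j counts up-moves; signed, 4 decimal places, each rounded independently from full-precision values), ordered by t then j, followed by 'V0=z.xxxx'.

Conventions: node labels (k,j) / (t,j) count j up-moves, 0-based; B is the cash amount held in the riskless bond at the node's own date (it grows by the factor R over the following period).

Risk-neutral probability p* = (R−d)/(u−d) = (1.02−0.65)/(1.13−0.65) = 0.7708.
At maturity the claim pays: V(3,0)=7.6129, V(3,1)=3.3541, V(3,2)=0.0000, V(3,3)=0.0000
  t=2,j=0: stock 8.8725 → up 10.0259 (V=3.3541), down 5.7671 (V=7.6129). Price 4.2451; hedge Δ=-1.0000, bond B=13.1176.
  t=2,j=1: stock 15.4245 → up 17.4297 (V=0.0000), down 10.0259 (V=3.3541). Price 0.7536; hedge Δ=-0.4530, bond B=7.7412.
  t=2,j=2: stock 26.8149 → up 30.3008 (V=0.0000), down 17.4297 (V=0.0000). Price 0.0000; hedge Δ=0.0000, bond B=0.0000.
  t=1,j=0: stock 13.6500 → up 15.4245 (V=0.7536), down 8.8725 (V=4.2451). Price 1.5233; hedge Δ=-0.5329, bond B=8.7974.
  t=1,j=1: stock 23.7300 → up 26.8149 (V=0.0000), down 15.4245 (V=0.7536). Price 0.1693; hedge Δ=-0.0662, bond B=1.7392.
  t=0,j=0: stock 21.0000 → up 23.7300 (V=0.1693), down 13.6500 (V=1.5233). Price 0.4702; hedge Δ=-0.1343, bond B=3.2909.
Sanity check at the root: Δ(0,0)·S0 + B(0,0) reproduces V0 = 0.4702.

(0,0): Delta=-0.1343 Bond=3.2909
(1,0): Delta=-0.5329 Bond=8.7974
(1,1): Delta=-0.0662 Bond=1.7392
(2,0): Delta=-1.0000 Bond=13.1176
(2,1): Delta=-0.4530 Bond=7.7412
(2,2): Delta=0.0000 Bond=0.0000
V0=0.4702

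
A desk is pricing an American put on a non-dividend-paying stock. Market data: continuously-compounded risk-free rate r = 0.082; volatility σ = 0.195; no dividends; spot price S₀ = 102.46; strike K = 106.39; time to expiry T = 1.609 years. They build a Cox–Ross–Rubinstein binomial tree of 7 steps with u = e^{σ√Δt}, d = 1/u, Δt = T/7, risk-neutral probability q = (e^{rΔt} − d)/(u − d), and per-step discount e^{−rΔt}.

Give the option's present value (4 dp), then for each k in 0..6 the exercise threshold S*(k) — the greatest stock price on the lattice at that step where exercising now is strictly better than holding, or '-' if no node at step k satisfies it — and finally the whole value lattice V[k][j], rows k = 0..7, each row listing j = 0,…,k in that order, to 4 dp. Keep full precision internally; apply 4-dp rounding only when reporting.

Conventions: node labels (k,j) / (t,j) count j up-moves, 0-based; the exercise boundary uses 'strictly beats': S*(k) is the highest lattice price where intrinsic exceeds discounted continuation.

Δt=0.22986  u=1.09800  d=0.91075  q=0.57826  discount=0.98133
step 7 (expiry): payoffs max(K−S,0) = 53.1375 42.1887 28.9887 13.0748 0.0000 0.0000 0.0000 0.0000
step 6: (k=6,j=0): S=58.4712, K−S=47.9188, hold=45.9323 ⇒ V=47.9188 exercise | (k=6,j=1): S=70.4930, K−S=35.8970, hold=33.9105 ⇒ V=35.8970 exercise | (k=6,j=2): S=84.9866, K−S=21.4034, hold=19.4169 ⇒ V=21.4034 exercise | (k=6,j=3): S=102.4600, K−S=3.9300, hold=5.4113 ⇒ V=5.4113 continue | (k=6,j=4): S=123.5260, K−S=0.0000, hold=0.0000 ⇒ V=0.0000 continue | (k=6,j=5): S=148.9233, K−S=0.0000, hold=0.0000 ⇒ V=0.0000 continue | (k=6,j=6): S=179.5422, K−S=0.0000, hold=0.0000 ⇒ V=0.0000 continue  boundary S*=84.9866
step 5: (k=5,j=0): S=64.2013, K−S=42.1887, hold=40.2022 ⇒ V=42.1887 exercise | (k=5,j=1): S=77.4013, K−S=28.9887, hold=27.0022 ⇒ V=28.9887 exercise | (k=5,j=2): S=93.3152, K−S=13.0748, hold=11.9289 ⇒ V=13.0748 exercise | (k=5,j=3): S=112.5010, K−S=0.0000, hold=2.2396 ⇒ V=2.2396 continue | (k=5,j=4): S=135.6315, K−S=0.0000, hold=0.0000 ⇒ V=0.0000 continue | (k=5,j=5): S=163.5176, K−S=0.0000, hold=0.0000 ⇒ V=0.0000 continue  boundary S*=93.3152
step 4: (k=4,j=0): S=70.4930, K−S=35.8970, hold=33.9105 ⇒ V=35.8970 exercise | (k=4,j=1): S=84.9866, K−S=21.4034, hold=19.4169 ⇒ V=21.4034 exercise | (k=4,j=2): S=102.4600, K−S=3.9300, hold=6.6821 ⇒ V=6.6821 continue | (k=4,j=3): S=123.5260, K−S=0.0000, hold=0.9269 ⇒ V=0.9269 continue | (k=4,j=4): S=148.9233, K−S=0.0000, hold=0.0000 ⇒ V=0.0000 continue  boundary S*=84.9866
step 3: (k=3,j=0): S=77.4013, K−S=28.9887, hold=27.0022 ⇒ V=28.9887 exercise | (k=3,j=1): S=93.3152, K−S=13.0748, hold=12.6500 ⇒ V=13.0748 exercise | (k=3,j=2): S=112.5010, K−S=0.0000, hold=3.2915 ⇒ V=3.2915 continue | (k=3,j=3): S=135.6315, K−S=0.0000, hold=0.3836 ⇒ V=0.3836 continue  boundary S*=93.3152
step 2: (k=2,j=0): S=84.9866, K−S=21.4034, hold=19.4169 ⇒ V=21.4034 exercise | (k=2,j=1): S=102.4600, K−S=3.9300, hold=7.2790 ⇒ V=7.2790 continue | (k=2,j=2): S=123.5260, K−S=0.0000, hold=1.5799 ⇒ V=1.5799 continue  boundary S*=84.9866
step 1: (k=1,j=0): S=93.3152, K−S=13.0748, hold=12.9888 ⇒ V=13.0748 exercise | (k=1,j=1): S=112.5010, K−S=0.0000, hold=3.9091 ⇒ V=3.9091 continue  boundary S*=93.3152
step 0: (k=0,j=0): S=102.4600, K−S=3.9300, hold=7.6295 ⇒ V=7.6295 continue  boundary S*=-

price = 7.6295
boundary = - 93.3152 84.9866 93.3152 84.9866 93.3152 84.9866
tree:
7.6295
13.0748 3.9091
21.4034 7.2790 1.5799
28.9887 13.0748 3.2915 0.3836
35.8970 21.4034 6.6821 0.9269 0.0000
42.1887 28.9887 13.0748 2.2396 0.0000 0.0000
47.9188 35.8970 21.4034 5.4113 0.0000 0.0000 0.0000
53.1375 42.1887 28.9887 13.0748 0.0000 0.0000 0.0000 0.0000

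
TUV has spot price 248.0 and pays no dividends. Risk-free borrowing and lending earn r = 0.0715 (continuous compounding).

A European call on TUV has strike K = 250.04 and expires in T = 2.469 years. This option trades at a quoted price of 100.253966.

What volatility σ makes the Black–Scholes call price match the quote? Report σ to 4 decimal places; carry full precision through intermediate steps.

sigma = 0.5751

At σ = 0.5751 the Black–Scholes value reproduces the quote:
σ√T = 0.5751·√2.469 = 0.903658
d₁ = (ln(S/K) + (r+σ²/2)T) / (σ√T) = (ln(248.0/250.04) + (0.0715+0.5751²/2)·2.469) / 0.903658 = (-0.008192 + 0.584832) / 0.903658 = 0.638118
d₂ = d₁ − σ√T = 0.638118 − 0.903658 = -0.265540
e^{−rT} = 0.838171
N(d₁) = 0.738301,  N(d₂) = 0.395297
V = S·N(d₁) − K·e^{−rT}·N(d₂) = 183.098761 − 82.844795 = 100.253966 (the quoted price), and the Black–Scholes price is strictly increasing in σ, so σ is unique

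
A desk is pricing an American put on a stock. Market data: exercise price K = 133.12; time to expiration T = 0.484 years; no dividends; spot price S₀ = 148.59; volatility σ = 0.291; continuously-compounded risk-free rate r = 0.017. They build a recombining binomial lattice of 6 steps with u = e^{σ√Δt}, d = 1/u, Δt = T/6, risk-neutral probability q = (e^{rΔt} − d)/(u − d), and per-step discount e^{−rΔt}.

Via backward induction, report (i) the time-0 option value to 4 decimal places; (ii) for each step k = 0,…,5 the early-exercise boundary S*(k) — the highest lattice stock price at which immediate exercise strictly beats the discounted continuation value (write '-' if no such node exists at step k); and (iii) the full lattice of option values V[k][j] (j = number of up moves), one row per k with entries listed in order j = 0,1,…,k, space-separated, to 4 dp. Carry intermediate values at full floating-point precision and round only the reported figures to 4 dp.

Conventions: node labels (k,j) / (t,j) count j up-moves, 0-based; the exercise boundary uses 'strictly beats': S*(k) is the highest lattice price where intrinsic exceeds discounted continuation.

price = 5.2626
boundary = - - - - 106.7610 115.9597
tree:
5.2626
8.2551 2.1332
12.6112 3.7015 0.4913
18.6323 6.3204 0.9603 0.0000
26.3590 10.5665 1.8768 0.0000 0.0000
34.8279 17.1603 3.6681 0.0000 0.0000 0.0000
42.6251 26.3590 7.1691 0.0000 0.0000 0.0000 0.0000

Δt=0.08067, u=1.08616, d=0.92067, q=0.48764, disc=e^(-rΔt)=0.99863
k=6 terminal: V=max(K-S,0) → 42.6251 26.3590 7.1691 0.0000 0.0000 0.0000 0.0000
k=5: j=0 S=98.2921 intr=34.8279 cont=34.6455 V=34.8279[EX]; j=1 S=115.9597 intr=17.1603 cont=16.9779 V=17.1603[EX]; j=2 S=136.8029 intr=0.0000 cont=3.6681 V=3.6681[hold]; j=3 S=161.3927 intr=0.0000 cont=0.0000 V=0.0000[hold]; j=4 S=190.4023 intr=0.0000 cont=0.0000 V=0.0000[hold]; j=5 S=224.6263 intr=0.0000 cont=0.0000 V=0.0000[hold]  S*(5)=115.9597
k=4: j=0 S=106.7610 intr=26.3590 cont=26.1765 V=26.3590[EX]; j=1 S=125.9509 intr=7.1691 cont=10.5665 V=10.5665[hold]; j=2 S=148.5900 intr=0.0000 cont=1.8768 V=1.8768[hold]; j=3 S=175.2984 intr=0.0000 cont=0.0000 V=0.0000[hold]; j=4 S=206.8076 intr=0.0000 cont=0.0000 V=0.0000[hold]  S*(4)=106.7610
k=3: j=0 S=115.9597 intr=17.1603 cont=18.6323 V=18.6323[hold]; j=1 S=136.8029 intr=0.0000 cont=6.3204 V=6.3204[hold]; j=2 S=161.3927 intr=0.0000 cont=0.9603 V=0.9603[hold]; j=3 S=190.4023 intr=0.0000 cont=0.0000 V=0.0000[hold]  S*(3)=-
k=2: j=0 S=125.9509 intr=7.1691 cont=12.6112 V=12.6112[hold]; j=1 S=148.5900 intr=0.0000 cont=3.7015 V=3.7015[hold]; j=2 S=175.2984 intr=0.0000 cont=0.4913 V=0.4913[hold]  S*(2)=-
k=1: j=0 S=136.8029 intr=0.0000 cont=8.2551 V=8.2551[hold]; j=1 S=161.3927 intr=0.0000 cont=2.1332 V=2.1332[hold]  S*(1)=-
k=0: j=0 S=148.5900 intr=0.0000 cont=5.2626 V=5.2626[hold]  S*(0)=-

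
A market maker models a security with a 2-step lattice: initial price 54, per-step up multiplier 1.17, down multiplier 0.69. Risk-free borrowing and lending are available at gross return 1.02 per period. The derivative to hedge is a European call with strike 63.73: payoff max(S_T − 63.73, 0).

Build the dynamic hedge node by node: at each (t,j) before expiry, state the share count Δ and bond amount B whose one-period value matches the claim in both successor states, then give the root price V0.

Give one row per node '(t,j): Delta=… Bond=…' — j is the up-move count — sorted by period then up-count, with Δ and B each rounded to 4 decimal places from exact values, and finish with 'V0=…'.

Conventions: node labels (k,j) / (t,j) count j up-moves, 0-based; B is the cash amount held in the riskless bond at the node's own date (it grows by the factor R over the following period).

(0,0): Delta=0.2650 Bond=-9.6801
(1,0): Delta=0.0000 Bond=0.0000
(1,1): Delta=0.3360 Bond=-14.3618
V0=4.6296

No-arbitrage ⇒ martingale measure with p* = (R−d)/(u−d) = 0.6875.
Payoffs at expiry: V(2,0)=0.0000, V(2,1)=0.0000, V(2,2)=10.1906
(1,0): S=37.2600. Δ = (V_up−V_dn)/(S_up−S_dn) = (0.0000−0.0000)/(43.5942−25.7094) = 0.0000. V = [p*·0.0000 + (1−p*)·0.0000]/1.02 = 0.0000. B = V − Δ·S = 0.0000.
(1,1): S=63.1800. Δ = (V_up−V_dn)/(S_up−S_dn) = (10.1906−0.0000)/(73.9206−43.5942) = 0.3360. V = [p*·10.1906 + (1−p*)·0.0000]/1.02 = 6.8687. B = V − Δ·S = -14.3618.
(0,0): S=54.0000. Δ = (V_up−V_dn)/(S_up−S_dn) = (6.8687−0.0000)/(63.1800−37.2600) = 0.2650. V = [p*·6.8687 + (1−p*)·0.0000]/1.02 = 4.6296. B = V − Δ·S = -9.6801.
Verification: the root portfolio costs Δ(0,0)·S0 + B(0,0) = 4.6296, matching V0.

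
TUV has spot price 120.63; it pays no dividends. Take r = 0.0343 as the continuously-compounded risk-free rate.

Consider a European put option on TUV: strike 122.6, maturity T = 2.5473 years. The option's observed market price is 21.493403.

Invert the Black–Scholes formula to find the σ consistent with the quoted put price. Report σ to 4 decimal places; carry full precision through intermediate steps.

At σ = 0.3473 the Black–Scholes value reproduces the quote:
σ√T = 0.3473·√2.5473 = 0.554300
d₁ = (ln(S/K) + (r+σ²/2)T) / (σ√T) = (ln(120.63/122.6) + (0.0343+0.3473²/2)·2.5473) / 0.554300 = (-0.016199 + 0.240997) / 0.554300 = 0.405552
d₂ = d₁ − σ√T = 0.405552 − 0.554300 = -0.148748
e^{−rT} = 0.916336
N(−d₁) = 0.342536,  N(−d₂) = 0.559124
V = K·e^{−rT}·N(−d₂) − S·N(−d₁) = 62.813497 − 41.320095 = 21.493403 (the quoted price), and the Black–Scholes price is strictly increasing in σ, so σ is unique

sigma = 0.3473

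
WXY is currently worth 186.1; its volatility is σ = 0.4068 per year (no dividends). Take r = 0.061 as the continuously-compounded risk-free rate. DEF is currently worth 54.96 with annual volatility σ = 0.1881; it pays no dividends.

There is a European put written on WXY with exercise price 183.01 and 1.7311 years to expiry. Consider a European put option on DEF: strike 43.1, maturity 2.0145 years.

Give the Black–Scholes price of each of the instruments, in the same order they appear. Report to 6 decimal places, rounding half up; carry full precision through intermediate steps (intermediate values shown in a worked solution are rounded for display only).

price(WXY put K=183.01) = 27.230480
price(DEF put K=43.1) = 0.474701

[WXY put K=183.01]
σ√T = 0.4068·√1.7311 = 0.535232
d₁ = (ln(S/K) + (r+σ²/2)T) / (σ√T) = (ln(186.1/183.01) + (0.061+0.4068²/2)·1.7311) / 0.535232 = (0.016743 + 0.248834) / 0.535232 = 0.496191
d₂ = d₁ − σ√T = 0.496191 − 0.535232 = -0.039041
e^{−rT} = 0.899787
N(−d₁) = 0.309880,  N(−d₂) = 0.515571
price = K·e^{−rT}·N(−d₂) − S·N(−d₁) = 84.899140 − 57.668660 = 27.230480
[DEF put K=43.1]
σ√T = 0.1881·√2.0145 = 0.266976
d₁ = (ln(S/K) + (r+σ²/2)T) / (σ√T) = (ln(54.96/43.1) + (0.061+0.1881²/2)·2.0145) / 0.266976 = (0.243083 + 0.158523) / 0.266976 = 1.504274
d₂ = d₁ − σ√T = 1.504274 − 0.266976 = 1.237298
e^{−rT} = 0.884366
N(−d₁) = 0.066255,  N(−d₂) = 0.107988
price = K·e^{−rT}·N(−d₂) − S·N(−d₁) = 4.116098 − 3.641397 = 0.474701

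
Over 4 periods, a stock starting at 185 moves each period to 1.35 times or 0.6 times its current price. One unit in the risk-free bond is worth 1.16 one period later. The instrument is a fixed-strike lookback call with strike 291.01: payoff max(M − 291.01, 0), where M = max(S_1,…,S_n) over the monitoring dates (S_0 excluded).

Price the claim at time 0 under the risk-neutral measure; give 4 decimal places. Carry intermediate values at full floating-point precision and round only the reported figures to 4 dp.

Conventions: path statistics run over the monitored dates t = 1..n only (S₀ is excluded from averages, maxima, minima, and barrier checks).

price = 68.6885

No-arbitrage gives p* = (R−d)/(u−d) = 0.7467: enumerate every path, weight its payoff by its p*-probability, and discount by R^4.
Enumerate all 2^4 = 16 price paths (U = up ×1.35, D = down ×0.6); each path with k up-moves has probability p*^k·(1−p*)^(4−k).
DDDD: M=111.0000, payoff=0.0000, prob=0.004119
UDDD: M=249.7500, payoff=0.0000, prob=0.012140
DUDD: M=149.8500, payoff=0.0000, prob=0.012140
UUDD: M=337.1625, payoff=46.1525, prob=0.035780
DDUD: M=111.0000, payoff=0.0000, prob=0.012140
UDUD: M=249.7500, payoff=0.0000, prob=0.035780
DUUD: M=202.2975, payoff=0.0000, prob=0.035780
UUUD: M=455.1694, payoff=164.1594, prob=0.105456
DDDU: M=111.0000, payoff=0.0000, prob=0.012140
UDDU: M=249.7500, payoff=0.0000, prob=0.035780
DUDU: M=149.8500, payoff=0.0000, prob=0.035780
UUDU: M=337.1625, payoff=46.1525, prob=0.105456
DDUU: M=121.3785, payoff=0.0000, prob=0.035780
UDUU: M=273.1016, payoff=0.0000, prob=0.105456
DUUU: M=273.1016, payoff=0.0000, prob=0.105456
UUUU: M=614.4787, payoff=323.4687, prob=0.310819
Price = Σ prob·payoff / R^4 = 124.370133 / 1.810639 = 68.6885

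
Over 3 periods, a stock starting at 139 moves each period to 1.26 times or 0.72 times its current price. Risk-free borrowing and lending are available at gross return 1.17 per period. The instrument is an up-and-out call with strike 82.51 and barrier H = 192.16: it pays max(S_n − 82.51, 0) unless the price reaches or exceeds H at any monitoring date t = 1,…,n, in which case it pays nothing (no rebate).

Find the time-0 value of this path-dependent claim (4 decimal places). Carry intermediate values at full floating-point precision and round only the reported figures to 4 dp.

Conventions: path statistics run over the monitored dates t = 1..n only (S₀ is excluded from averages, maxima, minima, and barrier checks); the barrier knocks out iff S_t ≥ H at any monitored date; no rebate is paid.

No-arbitrage gives p* = (R−d)/(u−d) = 0.8333: enumerate every path, weight its payoff by its p*-probability, and discount by R^3.
Enumerate all 2^3 = 8 price paths (U = up ×1.26, D = down ×0.72); each path with k up-moves has probability p*^k·(1−p*)^(3−k).
DDD: M=100.0800, payoff=0.0000, prob=0.004630
UDD: M=175.1400, payoff=8.2826, prob=0.023148
DUD: M=126.1008, payoff=8.2826, prob=0.023148
UUD: M=220.6764, payoff=0.0000, prob=0.115741
DDU: M=100.0800, payoff=8.2826, prob=0.023148
UDU: M=175.1400, payoff=76.3770, prob=0.115741
DUU: M=158.8870, payoff=76.3770, prob=0.115741
UUU: M=278.0523, payoff=0.0000, prob=0.578704
Price = Σ prob·payoff / R^3 = 18.255042 / 1.601613 = 11.3979

price = 11.3979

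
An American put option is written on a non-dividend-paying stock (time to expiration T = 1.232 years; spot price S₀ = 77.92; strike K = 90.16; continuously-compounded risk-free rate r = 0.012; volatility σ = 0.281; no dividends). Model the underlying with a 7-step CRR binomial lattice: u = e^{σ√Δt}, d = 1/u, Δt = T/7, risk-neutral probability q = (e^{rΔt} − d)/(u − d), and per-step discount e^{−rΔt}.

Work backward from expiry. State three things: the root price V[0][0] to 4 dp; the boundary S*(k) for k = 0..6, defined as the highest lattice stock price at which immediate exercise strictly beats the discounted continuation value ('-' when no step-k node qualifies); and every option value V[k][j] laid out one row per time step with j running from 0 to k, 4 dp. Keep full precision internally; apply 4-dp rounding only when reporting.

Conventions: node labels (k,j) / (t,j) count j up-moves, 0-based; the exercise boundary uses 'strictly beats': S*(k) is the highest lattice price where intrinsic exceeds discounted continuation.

Δt=0.17600, u=1.12512, d=0.88880, q=0.47951, disc=e^(-rΔt)=0.99789
k=7 terminal: V=max(K-S,0) → 56.0197 46.9422 35.4512 20.9049 2.4910 0.0000 0.0000 0.0000
k=6: j=0 S=38.4118 intr=51.7482 cont=51.5579 V=51.7482[EX]; j=1 S=48.6250 intr=41.5350 cont=41.3448 V=41.5350[EX]; j=2 S=61.5537 intr=28.6063 cont=28.4161 V=28.6063[EX]; j=3 S=77.9200 intr=12.2400 cont=12.0498 V=12.2400[EX]; j=4 S=98.6378 intr=0.0000 cont=1.2938 V=1.2938[hold]; j=5 S=124.8642 intr=0.0000 cont=0.0000 V=0.0000[hold]; j=6 S=158.0639 intr=0.0000 cont=0.0000 V=0.0000[hold]  S*(6)=77.9200
k=5: j=0 S=43.2178 intr=46.9422 cont=46.7520 V=46.9422[EX]; j=1 S=54.7088 intr=35.4512 cont=35.2610 V=35.4512[EX]; j=2 S=69.2551 intr=20.9049 cont=20.7147 V=20.9049[EX]; j=3 S=87.6690 intr=2.4910 cont=6.9764 V=6.9764[hold]; j=4 S=110.9790 intr=0.0000 cont=0.6720 V=0.6720[hold]; j=5 S=140.4868 intr=0.0000 cont=0.0000 V=0.0000[hold]  S*(5)=69.2551
k=4: j=0 S=48.6250 intr=41.5350 cont=41.3448 V=41.5350[EX]; j=1 S=61.5537 intr=28.6063 cont=28.4161 V=28.6063[EX]; j=2 S=77.9200 intr=12.2400 cont=14.1961 V=14.1961[hold]; j=3 S=98.6378 intr=0.0000 cont=3.9451 V=3.9451[hold]; j=4 S=124.8642 intr=0.0000 cont=0.3490 V=0.3490[hold]  S*(4)=61.5537
k=3: j=0 S=54.7088 intr=35.4512 cont=35.2610 V=35.4512[EX]; j=1 S=69.2551 intr=20.9049 cont=21.6507 V=21.6507[hold]; j=2 S=87.6690 intr=2.4910 cont=9.2610 V=9.2610[hold]; j=3 S=110.9790 intr=0.0000 cont=2.2160 V=2.2160[hold]  S*(3)=54.7088
k=2: j=0 S=61.5537 intr=28.6063 cont=28.7729 V=28.7729[hold]; j=1 S=77.9200 intr=12.2400 cont=15.6766 V=15.6766[hold]; j=2 S=98.6378 intr=0.0000 cont=5.8705 V=5.8705[hold]  S*(2)=-
k=1: j=0 S=69.2551 intr=20.9049 cont=22.4456 V=22.4456[hold]; j=1 S=87.6690 intr=2.4910 cont=10.9513 V=10.9513[hold]  S*(1)=-
k=0: j=0 S=77.9200 intr=12.2400 cont=16.8983 V=16.8983[hold]  S*(0)=-

price = 16.8983
boundary = - - - 54.7088 61.5537 69.2551 77.9200
tree:
16.8983
22.4456 10.9513
28.7729 15.6766 5.8705
35.4512 21.6507 9.2610 2.2160
41.5350 28.6063 14.1961 3.9451 0.3490
46.9422 35.4512 20.9049 6.9764 0.6720 0.0000
51.7482 41.5350 28.6063 12.2400 1.2938 0.0000 0.0000
56.0197 46.9422 35.4512 20.9049 2.4910 0.0000 0.0000 0.0000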